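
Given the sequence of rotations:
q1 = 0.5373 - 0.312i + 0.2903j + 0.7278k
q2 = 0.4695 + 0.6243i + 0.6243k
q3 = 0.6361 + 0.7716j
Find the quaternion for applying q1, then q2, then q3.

q2 · q1 = -0.0073 + 0.0077i - 0.5129j + 0.8584k
q3 · q2 · q1 = 0.3911 + 0.6672i - 0.3319j + 0.5401k
0.3911 + 0.6672i - 0.3319j + 0.5401k


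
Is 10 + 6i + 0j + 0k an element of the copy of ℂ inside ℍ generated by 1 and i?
Yes. The quaternion 10 + 6i has j- and k-coefficients y = z = 0, so it lies in the complex subalgebra spanned by 1 and i.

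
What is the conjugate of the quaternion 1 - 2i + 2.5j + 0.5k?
1 + 2i - 2.5j - 0.5k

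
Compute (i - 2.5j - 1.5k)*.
-i + 2.5j + 1.5k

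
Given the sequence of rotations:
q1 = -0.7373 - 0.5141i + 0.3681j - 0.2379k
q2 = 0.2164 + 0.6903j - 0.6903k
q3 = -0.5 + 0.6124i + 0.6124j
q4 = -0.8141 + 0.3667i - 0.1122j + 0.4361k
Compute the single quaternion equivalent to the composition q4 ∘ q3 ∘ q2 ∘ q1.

q2 · q1 = -0.5779 - 0.0214i - 0.0744j + 0.8124k
q3 · q2 · q1 = 0.3476 + 0.1543i - 0.8142j - 0.4387k
q4 · q3 · q2 · q1 = -0.2396 + 0.4061i + 0.852j + 0.2275k
-0.2396 + 0.4061i + 0.852j + 0.2275k


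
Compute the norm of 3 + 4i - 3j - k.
√35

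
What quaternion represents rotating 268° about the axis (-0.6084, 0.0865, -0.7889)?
-0.6947 - 0.4376i + 0.0622j - 0.5675k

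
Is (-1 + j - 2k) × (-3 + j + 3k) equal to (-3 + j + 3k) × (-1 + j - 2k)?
No: pq = 8 + 5i - 4j + 3k ≠ 8 - 5i - 4j + 3k = qp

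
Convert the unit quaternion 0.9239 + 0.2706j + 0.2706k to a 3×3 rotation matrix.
[[0.7071, -0.5, 0.5], [0.5, 0.8536, 0.1464], [-0.5, 0.1464, 0.8536]]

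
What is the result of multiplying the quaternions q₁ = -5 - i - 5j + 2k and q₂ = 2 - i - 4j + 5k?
-41 - 14i + 13j - 22k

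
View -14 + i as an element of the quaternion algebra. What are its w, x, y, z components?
-14 + i + 0j + 0k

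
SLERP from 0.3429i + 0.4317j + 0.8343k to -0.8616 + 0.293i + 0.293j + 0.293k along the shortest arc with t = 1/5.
-0.2094 + 0.3669i + 0.4434j + 0.7905k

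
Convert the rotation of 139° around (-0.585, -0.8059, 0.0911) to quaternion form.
0.3502 - 0.548i - 0.7549j + 0.0853k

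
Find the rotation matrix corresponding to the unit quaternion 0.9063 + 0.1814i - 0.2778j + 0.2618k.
[[0.7086, -0.5753, -0.4086], [0.3738, 0.7971, -0.4743], [0.5985, 0.1833, 0.7798]]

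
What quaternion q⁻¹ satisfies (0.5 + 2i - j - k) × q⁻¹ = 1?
0.08 - 0.32i + 0.16j + 0.16k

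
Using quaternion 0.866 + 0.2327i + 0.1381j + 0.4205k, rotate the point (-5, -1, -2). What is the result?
(-3.247, -3.927, -2.009)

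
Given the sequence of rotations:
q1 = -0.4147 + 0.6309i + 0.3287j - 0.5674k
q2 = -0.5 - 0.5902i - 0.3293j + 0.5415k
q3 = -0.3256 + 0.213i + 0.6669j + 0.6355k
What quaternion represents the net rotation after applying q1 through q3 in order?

q2 · q1 = 0.9952 - 0.0618i - 0.021j + 0.0729k
q3 · q2 · q1 = -0.3432 + 0.2941i + 0.6157j + 0.6455k
-0.3432 + 0.2941i + 0.6157j + 0.6455k


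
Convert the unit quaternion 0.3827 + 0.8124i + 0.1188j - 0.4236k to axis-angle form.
axis = (0.8793, 0.1286, -0.4585), θ = 3π/4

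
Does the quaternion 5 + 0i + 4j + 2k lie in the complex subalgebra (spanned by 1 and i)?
No. The quaternion 5 + 4j + 2k has j-coefficient y = 4 and k-coefficient z = 2, not both zero, so it does not lie in the complex subalgebra spanned by 1 and i.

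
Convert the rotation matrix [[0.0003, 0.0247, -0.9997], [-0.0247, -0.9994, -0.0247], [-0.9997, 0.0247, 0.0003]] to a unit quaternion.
-0.0175 - 0.707i + 0.707k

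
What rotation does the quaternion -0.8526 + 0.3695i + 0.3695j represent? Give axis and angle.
axis = (√2/2, √2/2, 0), θ = 297°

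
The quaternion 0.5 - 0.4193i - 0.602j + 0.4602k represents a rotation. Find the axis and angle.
axis = (-0.4842, -0.6951, 0.5314), θ = 2π/3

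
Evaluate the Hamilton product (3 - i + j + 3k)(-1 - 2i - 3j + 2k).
-8 + 6i - 14j + 8k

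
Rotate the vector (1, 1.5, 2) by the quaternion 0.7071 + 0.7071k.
(-1.5, 1, 2)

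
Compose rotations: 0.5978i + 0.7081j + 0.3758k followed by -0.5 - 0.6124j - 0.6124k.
0.6638 - 0.0954i - 0.7201j + 0.1782k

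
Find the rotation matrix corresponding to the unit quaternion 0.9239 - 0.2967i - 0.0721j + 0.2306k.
[[0.8833, -0.3833, -0.2701], [0.4689, 0.7176, 0.515], [-0.0036, -0.5815, 0.8135]]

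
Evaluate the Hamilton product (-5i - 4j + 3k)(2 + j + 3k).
-5 - 25i + 7j + k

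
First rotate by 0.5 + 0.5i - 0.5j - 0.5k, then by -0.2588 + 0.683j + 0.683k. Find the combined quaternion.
0.5536 - 0.1294i + 0.8124j + 0.1294k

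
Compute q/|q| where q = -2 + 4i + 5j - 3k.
-0.2722 + 0.5443i + 0.6804j - 0.4082k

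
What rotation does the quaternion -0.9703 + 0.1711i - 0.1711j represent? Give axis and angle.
axis = (√2/2, -√2/2, 0), θ = 332°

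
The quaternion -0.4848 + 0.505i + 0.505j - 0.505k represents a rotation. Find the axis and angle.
axis = (√3/3, √3/3, -√3/3), θ = 238°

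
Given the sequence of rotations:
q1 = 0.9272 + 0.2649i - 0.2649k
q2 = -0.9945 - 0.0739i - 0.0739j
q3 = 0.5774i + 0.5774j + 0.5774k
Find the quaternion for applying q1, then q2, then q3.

q2 · q1 = -0.9025 - 0.3124i - 0.0881j + 0.283k
q3 · q2 · q1 = 0.0678 - 0.3068i - 0.8649j - 0.3916k
0.0678 - 0.3068i - 0.8649j - 0.3916k


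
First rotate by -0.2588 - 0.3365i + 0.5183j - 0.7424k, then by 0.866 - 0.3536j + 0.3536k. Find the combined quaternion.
0.2217 - 0.2122i + 0.4214j - 0.8534k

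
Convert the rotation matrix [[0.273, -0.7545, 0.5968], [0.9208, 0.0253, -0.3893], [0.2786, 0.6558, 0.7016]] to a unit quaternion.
0.7071 + 0.3695i + 0.1125j + 0.5923k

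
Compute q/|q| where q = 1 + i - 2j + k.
0.378 + 0.378i - 0.7559j + 0.378k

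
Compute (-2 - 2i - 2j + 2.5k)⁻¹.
-0.1096 + 0.1096i + 0.1096j - 0.137k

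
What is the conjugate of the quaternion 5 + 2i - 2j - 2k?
5 - 2i + 2j + 2k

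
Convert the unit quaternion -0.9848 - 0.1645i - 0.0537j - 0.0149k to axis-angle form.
axis = (-0.9471, -0.3092, -0.0858), θ = 340°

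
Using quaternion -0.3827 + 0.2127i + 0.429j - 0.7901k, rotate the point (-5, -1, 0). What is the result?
(3.505, -3.597, 0.879)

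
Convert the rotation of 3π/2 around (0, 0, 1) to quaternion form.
-0.7071 + 0.7071k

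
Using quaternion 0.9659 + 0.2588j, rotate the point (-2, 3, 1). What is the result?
(-1.232, 3, 1.866)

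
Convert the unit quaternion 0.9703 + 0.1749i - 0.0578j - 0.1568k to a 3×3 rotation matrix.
[[0.9441, 0.2841, -0.167], [-0.3245, 0.8896, -0.3213], [0.0573, 0.3575, 0.9321]]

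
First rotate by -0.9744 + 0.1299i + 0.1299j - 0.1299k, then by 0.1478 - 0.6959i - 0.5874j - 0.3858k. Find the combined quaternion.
-0.0274 + 0.8237i + 0.451j + 0.3426k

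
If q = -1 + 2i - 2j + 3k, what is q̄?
-1 - 2i + 2j - 3k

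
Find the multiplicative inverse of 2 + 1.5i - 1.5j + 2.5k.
0.1356 - 0.1017i + 0.1017j - 0.1695k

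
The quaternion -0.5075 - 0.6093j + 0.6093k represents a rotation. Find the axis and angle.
axis = (0, -√2/2, √2/2), θ = 241°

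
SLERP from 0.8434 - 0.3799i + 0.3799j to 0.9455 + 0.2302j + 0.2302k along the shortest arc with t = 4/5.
0.9425 - 0.0789i + 0.2657j + 0.1868k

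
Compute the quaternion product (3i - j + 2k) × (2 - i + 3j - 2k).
10 + 2i + 2j + 12k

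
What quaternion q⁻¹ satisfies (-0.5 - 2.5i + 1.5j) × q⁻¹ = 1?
-0.0571 + 0.2857i - 0.1714j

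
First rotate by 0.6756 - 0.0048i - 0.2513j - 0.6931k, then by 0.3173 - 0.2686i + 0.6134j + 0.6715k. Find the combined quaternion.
0.8326 - 0.4394i + 0.1453j + 0.3042k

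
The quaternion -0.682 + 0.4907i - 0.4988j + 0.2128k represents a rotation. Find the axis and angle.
axis = (0.671, -0.682, 0.291), θ = 266°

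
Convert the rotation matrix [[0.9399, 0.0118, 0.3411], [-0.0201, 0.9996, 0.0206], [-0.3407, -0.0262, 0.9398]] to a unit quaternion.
0.9848 - 0.0119i + 0.1731j - 0.0081k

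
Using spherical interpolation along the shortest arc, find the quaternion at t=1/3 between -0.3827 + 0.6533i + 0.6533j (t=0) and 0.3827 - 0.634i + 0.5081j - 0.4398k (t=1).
-0.4761 + 0.8042i + 0.2974j + 0.1952k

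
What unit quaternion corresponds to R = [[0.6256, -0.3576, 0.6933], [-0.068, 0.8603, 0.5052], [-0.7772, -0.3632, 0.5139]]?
0.866 - 0.2507i + 0.4245j + 0.0836k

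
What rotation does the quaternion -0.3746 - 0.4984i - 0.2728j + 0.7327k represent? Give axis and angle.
axis = (-0.5375, -0.2942, 0.7902), θ = 224°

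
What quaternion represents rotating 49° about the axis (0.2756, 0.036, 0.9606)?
0.91 + 0.1143i + 0.0149j + 0.3984k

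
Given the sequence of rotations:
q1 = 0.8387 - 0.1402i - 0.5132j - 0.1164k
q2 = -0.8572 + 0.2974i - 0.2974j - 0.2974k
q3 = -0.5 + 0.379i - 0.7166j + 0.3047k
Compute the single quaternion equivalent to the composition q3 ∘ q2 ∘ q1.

q2 · q1 = -0.8645 + 0.2516i + 0.2668j - 0.344k
q3 · q2 · q1 = 0.6329 - 0.2882i + 0.6931j + 0.19k
0.6329 - 0.2882i + 0.6931j + 0.19k


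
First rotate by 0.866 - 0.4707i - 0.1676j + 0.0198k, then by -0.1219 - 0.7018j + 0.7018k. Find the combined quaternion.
-0.2371 + 0.1611i - 0.9177j + 0.275k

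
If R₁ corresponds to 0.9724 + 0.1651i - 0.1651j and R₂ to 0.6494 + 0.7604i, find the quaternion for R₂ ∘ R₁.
0.5059 + 0.8466i - 0.1072j - 0.1255k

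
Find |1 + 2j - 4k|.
√21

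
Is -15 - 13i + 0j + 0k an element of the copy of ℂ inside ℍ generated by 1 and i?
Yes. The quaternion -15 - 13i has j- and k-coefficients y = z = 0, so it lies in the complex subalgebra spanned by 1 and i.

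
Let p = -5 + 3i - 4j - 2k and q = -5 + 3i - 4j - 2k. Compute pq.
-4 - 30i + 40j + 20k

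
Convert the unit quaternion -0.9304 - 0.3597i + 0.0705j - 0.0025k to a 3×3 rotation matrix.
[[0.99, -0.0554, -0.1294], [-0.0461, 0.7412, -0.6697], [0.133, 0.669, 0.7313]]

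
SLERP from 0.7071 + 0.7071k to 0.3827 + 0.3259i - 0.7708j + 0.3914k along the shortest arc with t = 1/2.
0.6195 + 0.1853i - 0.4382j + 0.6244k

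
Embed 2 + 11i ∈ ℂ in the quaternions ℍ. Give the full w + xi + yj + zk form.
2 + 11i + 0j + 0k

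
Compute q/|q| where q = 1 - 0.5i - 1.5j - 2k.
0.3651 - 0.1826i - 0.5477j - 0.7303k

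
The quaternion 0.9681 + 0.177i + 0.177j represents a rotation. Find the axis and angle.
axis = (√2/2, √2/2, 0), θ = 29°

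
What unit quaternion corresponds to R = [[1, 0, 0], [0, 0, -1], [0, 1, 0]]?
0.7071 + 0.7071i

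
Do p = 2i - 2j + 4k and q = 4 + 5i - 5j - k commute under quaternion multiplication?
No: pq = -16 + 30i + 14j + 16k ≠ -16 - 14i - 30j + 16k = qp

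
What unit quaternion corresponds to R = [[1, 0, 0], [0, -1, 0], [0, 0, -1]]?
i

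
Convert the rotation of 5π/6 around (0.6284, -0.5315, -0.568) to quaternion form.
0.2588 + 0.607i - 0.5134j - 0.5486k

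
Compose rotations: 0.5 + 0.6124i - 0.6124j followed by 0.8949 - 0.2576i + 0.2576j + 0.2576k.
0.763 + 0.577i - 0.2615j + 0.1288k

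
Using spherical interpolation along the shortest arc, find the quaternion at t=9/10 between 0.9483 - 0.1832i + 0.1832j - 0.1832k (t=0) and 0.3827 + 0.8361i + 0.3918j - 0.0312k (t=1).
0.4913 + 0.7729i + 0.398j - 0.0542k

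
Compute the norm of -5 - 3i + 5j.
√59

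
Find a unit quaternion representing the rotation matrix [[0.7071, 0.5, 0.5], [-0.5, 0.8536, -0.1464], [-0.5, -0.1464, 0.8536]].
0.9239 + 0.2706j - 0.2706k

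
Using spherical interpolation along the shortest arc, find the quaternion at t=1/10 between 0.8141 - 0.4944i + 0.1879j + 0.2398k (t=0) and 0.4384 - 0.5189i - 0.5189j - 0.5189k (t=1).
0.8237 - 0.5322i + 0.1116j + 0.1605k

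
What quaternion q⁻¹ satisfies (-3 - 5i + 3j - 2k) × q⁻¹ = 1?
-0.0638 + 0.1064i - 0.0638j + 0.0426k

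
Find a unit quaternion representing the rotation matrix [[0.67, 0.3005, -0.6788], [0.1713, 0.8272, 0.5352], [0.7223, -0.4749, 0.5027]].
0.866 - 0.2916i - 0.4045j - 0.0373k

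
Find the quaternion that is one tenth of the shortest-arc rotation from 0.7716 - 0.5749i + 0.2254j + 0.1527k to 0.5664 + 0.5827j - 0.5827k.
0.7911 - 0.538i + 0.2819j + 0.0719k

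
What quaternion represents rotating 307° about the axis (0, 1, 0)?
-0.8949 + 0.4462j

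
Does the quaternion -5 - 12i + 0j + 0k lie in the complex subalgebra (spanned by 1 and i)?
Yes. The quaternion -5 - 12i has j- and k-coefficients y = z = 0, so it lies in the complex subalgebra spanned by 1 and i.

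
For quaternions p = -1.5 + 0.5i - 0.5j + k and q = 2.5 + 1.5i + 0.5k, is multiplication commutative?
No: pq = -5 - 1.25i + 2.5k ≠ -5 - 0.75i - 2.5j + k = qp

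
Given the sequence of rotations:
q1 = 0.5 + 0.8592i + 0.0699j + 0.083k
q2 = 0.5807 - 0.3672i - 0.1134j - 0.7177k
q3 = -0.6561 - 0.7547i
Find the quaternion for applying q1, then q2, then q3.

q2 · q1 = 0.6733 + 0.3561i - 0.6023j - 0.2389k
q3 · q2 · q1 = -0.173 - 0.7418i + 0.2149j + 0.6113k
-0.173 - 0.7418i + 0.2149j + 0.6113k


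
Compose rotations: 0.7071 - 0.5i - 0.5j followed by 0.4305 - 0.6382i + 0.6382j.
0.3044 - 0.6665i + 0.236j + 0.6382k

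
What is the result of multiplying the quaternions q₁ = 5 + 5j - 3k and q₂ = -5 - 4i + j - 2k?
-36 - 27i - 8j + 25k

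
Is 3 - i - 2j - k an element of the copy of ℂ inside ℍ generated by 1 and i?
No. The quaternion 3 - i - 2j - k has j-coefficient y = -2 and k-coefficient z = -1, not both zero, so it does not lie in the complex subalgebra spanned by 1 and i.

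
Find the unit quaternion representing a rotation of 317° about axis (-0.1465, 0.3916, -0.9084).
-0.9304 - 0.0537i + 0.1435j - 0.3329k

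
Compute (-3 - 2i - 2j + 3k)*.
-3 + 2i + 2j - 3k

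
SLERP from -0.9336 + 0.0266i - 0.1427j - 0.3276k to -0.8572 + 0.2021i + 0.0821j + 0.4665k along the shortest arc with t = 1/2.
-0.9885 + 0.1262i - 0.0334j + 0.0767k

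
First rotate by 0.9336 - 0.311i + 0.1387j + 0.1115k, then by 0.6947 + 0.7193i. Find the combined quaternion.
0.8723 + 0.4555i + 0.0162j + 0.1772k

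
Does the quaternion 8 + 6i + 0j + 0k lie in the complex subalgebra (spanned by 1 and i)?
Yes. The quaternion 8 + 6i has j- and k-coefficients y = z = 0, so it lies in the complex subalgebra spanned by 1 and i.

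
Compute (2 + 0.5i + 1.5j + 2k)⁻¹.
0.1905 - 0.0476i - 0.1429j - 0.1905k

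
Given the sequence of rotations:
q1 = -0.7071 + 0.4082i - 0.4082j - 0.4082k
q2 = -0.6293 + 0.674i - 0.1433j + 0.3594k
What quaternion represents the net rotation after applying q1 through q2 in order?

q2 · q1 = 0.2581 - 0.5283i + 0.78j - 0.2139k
0.2581 - 0.5283i + 0.78j - 0.2139k


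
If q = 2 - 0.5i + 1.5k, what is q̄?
2 + 0.5i - 1.5k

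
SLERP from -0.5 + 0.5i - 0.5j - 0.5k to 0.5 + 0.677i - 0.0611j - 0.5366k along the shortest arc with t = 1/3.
-0.1755 + 0.6621i - 0.4075j - 0.604k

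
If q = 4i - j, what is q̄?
-4i + j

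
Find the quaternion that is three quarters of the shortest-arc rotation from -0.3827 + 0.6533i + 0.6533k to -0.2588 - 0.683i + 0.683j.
0.0961 + 0.7845i - 0.576j + 0.2086k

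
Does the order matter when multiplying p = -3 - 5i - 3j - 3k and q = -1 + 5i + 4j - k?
Yes: pq = 37 + 5i - 29j + k ≠ 37 - 25i + 11j + 11k = qp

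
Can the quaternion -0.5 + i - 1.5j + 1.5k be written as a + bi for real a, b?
No. The quaternion -0.5 + i - 1.5j + 1.5k has j-coefficient y = -1.5 and k-coefficient z = 1.5, not both zero, so it does not lie in the complex subalgebra spanned by 1 and i.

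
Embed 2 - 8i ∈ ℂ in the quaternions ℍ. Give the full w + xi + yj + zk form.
2 - 8i + 0j + 0k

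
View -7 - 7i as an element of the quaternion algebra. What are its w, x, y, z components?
-7 - 7i + 0j + 0k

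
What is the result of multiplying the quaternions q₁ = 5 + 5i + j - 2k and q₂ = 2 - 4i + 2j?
28 - 6i + 20j + 10k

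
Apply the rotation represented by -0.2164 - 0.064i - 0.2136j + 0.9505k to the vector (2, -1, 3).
(-2.323, -1.254, 2.652)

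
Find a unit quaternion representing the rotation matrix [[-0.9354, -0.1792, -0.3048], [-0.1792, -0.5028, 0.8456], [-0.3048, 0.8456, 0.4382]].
-0.1797i + 0.4986j + 0.848k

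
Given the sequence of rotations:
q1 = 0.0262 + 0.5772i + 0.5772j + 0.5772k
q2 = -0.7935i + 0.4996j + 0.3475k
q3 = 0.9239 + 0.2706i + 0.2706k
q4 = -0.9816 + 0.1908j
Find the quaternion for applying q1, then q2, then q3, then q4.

q2 · q1 = -0.0309 + 0.067i + 0.6717j - 0.7373k
q3 · q2 · q1 = 0.1528 - 0.1282i + 0.8382j - 0.5078k
q4 · q3 · q2 · q1 = -0.3099 + 0.029i - 0.7936j + 0.5229k
-0.3099 + 0.029i - 0.7936j + 0.5229k


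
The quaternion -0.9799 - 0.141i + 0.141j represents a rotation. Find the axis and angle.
axis = (-√2/2, √2/2, 0), θ = 337°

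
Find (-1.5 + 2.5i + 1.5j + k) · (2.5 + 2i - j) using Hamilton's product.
-7.25 + 4.25i + 7.25j - 3k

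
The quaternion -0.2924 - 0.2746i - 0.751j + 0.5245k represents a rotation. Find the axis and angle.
axis = (-0.2871, -0.7853, 0.5485), θ = 214°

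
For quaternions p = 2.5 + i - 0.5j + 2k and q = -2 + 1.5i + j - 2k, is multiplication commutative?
No: pq = -2 + 0.75i + 8.5j - 7.25k ≠ -2 + 2.75i - 1.5j - 10.75k = qp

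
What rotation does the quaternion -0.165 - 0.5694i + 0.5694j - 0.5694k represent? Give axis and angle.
axis = (-√3/3, √3/3, -√3/3), θ = 199°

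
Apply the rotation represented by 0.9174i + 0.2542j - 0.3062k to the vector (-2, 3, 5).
(-2.776, -4.323, -3.406)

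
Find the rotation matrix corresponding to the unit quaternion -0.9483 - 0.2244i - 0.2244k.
[[0.8993, -0.4256, 0.1007], [0.4256, 0.7986, -0.4256], [0.1007, 0.4256, 0.8993]]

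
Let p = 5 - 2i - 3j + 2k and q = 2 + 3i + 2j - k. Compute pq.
24 + 10i + 8j + 4k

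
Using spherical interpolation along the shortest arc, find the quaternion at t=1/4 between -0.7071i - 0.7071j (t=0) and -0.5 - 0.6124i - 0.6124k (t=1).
-0.1537 - 0.7735i - 0.5853j - 0.1882k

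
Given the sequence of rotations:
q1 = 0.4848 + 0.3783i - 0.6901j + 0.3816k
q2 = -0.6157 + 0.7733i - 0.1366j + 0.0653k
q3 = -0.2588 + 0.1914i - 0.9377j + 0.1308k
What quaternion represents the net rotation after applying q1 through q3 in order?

q2 · q1 = -0.7102 + 0.1349i + 0.0883j - 0.6853k
q3 · q2 · q1 = 0.3304 + 0.4602i + 0.7919j + 0.2279k
0.3304 + 0.4602i + 0.7919j + 0.2279k


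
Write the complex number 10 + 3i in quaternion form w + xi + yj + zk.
10 + 3i + 0j + 0k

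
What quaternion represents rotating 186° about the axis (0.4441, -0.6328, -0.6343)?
-0.0523 + 0.4435i - 0.6319j - 0.6334k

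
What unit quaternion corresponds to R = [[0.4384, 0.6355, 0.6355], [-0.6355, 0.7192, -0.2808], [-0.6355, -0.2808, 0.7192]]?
0.8481 + 0.3747j - 0.3747k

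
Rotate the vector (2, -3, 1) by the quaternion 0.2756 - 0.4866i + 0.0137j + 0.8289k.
(-0.138, 3.721, -0.366)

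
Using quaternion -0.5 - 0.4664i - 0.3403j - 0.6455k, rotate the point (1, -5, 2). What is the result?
(3.46, 2.251, -3.6)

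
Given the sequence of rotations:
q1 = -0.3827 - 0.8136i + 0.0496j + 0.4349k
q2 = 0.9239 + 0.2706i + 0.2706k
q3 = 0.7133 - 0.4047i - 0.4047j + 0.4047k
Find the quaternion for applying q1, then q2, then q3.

q2 · q1 = -0.2511 - 0.8687i - 0.292j + 0.3117k
q3 · q2 · q1 = -0.775 - 0.526i - 0.3321j - 0.1127k
-0.775 - 0.526i - 0.3321j - 0.1127k


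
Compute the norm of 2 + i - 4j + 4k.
√37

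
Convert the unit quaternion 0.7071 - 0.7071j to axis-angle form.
axis = (0, -1, 0), θ = π/2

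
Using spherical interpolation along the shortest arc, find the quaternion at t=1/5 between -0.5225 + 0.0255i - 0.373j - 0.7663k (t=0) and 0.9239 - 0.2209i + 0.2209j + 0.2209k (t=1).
-0.6342 + 0.0694i - 0.3569j - 0.6823k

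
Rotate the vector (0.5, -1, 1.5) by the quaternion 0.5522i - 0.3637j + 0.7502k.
(1.449, -0.284, 1.148)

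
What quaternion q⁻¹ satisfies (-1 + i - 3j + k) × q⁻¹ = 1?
-0.0833 - 0.0833i + 0.25j - 0.0833k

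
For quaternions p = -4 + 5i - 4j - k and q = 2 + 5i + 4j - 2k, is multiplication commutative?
No: pq = -19 + 2i - 19j + 46k ≠ -19 - 22i - 29j - 34k = qp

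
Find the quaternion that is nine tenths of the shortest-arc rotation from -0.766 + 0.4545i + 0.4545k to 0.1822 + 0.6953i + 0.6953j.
0.0678 + 0.7354i + 0.6712j + 0.0641k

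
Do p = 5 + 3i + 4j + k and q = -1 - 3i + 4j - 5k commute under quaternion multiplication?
No: pq = -7 - 42i + 28j - 2k ≠ -7 + 6i + 4j - 50k = qp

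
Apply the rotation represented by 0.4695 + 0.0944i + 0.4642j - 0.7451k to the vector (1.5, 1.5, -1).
(0.074, -0.33, -2.321)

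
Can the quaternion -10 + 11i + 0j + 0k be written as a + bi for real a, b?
Yes. The quaternion -10 + 11i has j- and k-coefficients y = z = 0, so it lies in the complex subalgebra spanned by 1 and i.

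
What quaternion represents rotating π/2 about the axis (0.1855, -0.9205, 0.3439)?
0.7071 + 0.1312i - 0.6509j + 0.2432k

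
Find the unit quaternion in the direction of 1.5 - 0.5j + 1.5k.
0.6882 - 0.2294j + 0.6882k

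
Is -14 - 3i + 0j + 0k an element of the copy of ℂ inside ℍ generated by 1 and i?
Yes. The quaternion -14 - 3i has j- and k-coefficients y = z = 0, so it lies in the complex subalgebra spanned by 1 and i.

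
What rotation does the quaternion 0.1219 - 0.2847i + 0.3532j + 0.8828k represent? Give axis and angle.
axis = (-0.2868, 0.3559, 0.8894), θ = 166°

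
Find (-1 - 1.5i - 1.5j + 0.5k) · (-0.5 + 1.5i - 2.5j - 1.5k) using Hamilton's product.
-0.25 + 2.75i + 1.75j + 7.25k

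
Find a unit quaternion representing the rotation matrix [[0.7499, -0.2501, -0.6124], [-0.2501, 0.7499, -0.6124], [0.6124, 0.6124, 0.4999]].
0.866 + 0.3536i - 0.3536j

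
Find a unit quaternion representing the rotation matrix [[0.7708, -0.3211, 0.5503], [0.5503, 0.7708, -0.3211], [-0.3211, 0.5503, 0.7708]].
0.91 + 0.2394i + 0.2394j + 0.2394k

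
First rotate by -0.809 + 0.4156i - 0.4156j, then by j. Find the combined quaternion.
0.4156 - 0.809j - 0.4156k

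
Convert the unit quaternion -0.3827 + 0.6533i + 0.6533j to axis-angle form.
axis = (√2/2, √2/2, 0), θ = 5π/4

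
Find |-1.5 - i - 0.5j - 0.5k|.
1.936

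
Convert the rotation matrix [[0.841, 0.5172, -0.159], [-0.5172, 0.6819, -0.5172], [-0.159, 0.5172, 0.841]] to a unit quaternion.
0.917 + 0.282i - 0.282k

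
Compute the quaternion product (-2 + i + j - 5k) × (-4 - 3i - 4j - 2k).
5 - 20i + 21j + 23k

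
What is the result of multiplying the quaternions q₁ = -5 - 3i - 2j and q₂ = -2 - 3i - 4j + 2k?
-7 + 17i + 30j - 4k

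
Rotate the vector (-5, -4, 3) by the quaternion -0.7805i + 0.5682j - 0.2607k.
(3.677, 4.963, -3.442)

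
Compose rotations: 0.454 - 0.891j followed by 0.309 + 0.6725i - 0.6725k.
0.1403 - 0.2939i - 0.2753j - 0.9045k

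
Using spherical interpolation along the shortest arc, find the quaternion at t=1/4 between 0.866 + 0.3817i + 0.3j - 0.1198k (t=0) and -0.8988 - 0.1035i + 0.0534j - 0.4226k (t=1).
0.9194 + 0.3258i + 0.2194j + 0.0213k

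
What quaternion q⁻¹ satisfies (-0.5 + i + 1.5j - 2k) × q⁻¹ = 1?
-0.0667 - 0.1333i - 0.2j + 0.2667k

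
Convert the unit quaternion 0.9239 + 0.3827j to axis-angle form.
axis = (0, 1, 0), θ = π/4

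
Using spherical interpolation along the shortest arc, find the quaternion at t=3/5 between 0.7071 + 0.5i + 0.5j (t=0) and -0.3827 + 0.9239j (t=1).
0.0904 + 0.2668i + 0.9595j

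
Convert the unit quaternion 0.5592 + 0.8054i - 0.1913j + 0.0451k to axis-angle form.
axis = (0.9715, -0.2308, 0.0544), θ = 112°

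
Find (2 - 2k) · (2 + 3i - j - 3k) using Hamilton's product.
-2 + 4i - 8j - 10k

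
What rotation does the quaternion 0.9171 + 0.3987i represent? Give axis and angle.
axis = (1, 0, 0), θ = 47°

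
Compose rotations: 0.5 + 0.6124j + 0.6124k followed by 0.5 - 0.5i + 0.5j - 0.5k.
0.25 + 0.3624i + 0.8624j - 0.25k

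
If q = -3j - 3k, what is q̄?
3j + 3k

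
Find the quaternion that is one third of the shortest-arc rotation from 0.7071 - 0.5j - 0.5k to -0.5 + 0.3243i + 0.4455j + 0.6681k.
0.6507 - 0.1111i - 0.4916j - 0.5679k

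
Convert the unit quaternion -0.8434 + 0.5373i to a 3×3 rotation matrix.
[[1, 0, 0], [0, 0.4226, 0.9063], [0, -0.9063, 0.4226]]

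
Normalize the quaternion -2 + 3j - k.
-0.5345 + 0.8018j - 0.2673k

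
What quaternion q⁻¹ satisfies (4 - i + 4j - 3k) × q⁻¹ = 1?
0.0952 + 0.0238i - 0.0952j + 0.0714k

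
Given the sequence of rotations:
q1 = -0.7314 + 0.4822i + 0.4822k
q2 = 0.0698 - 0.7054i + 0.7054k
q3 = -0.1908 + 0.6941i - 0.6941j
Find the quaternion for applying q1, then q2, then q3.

q2 · q1 = -0.0511 + 0.5496i + 0.6803j - 0.4823k
q3 · q2 · q1 = 0.1005 + 0.1944i + 0.2404j + 0.9457k
0.1005 + 0.1944i + 0.2404j + 0.9457k


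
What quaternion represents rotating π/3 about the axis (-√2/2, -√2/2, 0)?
0.866 - 0.3536i - 0.3536j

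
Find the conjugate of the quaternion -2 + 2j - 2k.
-2 - 2j + 2k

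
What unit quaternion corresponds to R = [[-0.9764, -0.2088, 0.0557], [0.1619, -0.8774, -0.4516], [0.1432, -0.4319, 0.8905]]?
0.0958 + 0.0514i - 0.2283j + 0.9675k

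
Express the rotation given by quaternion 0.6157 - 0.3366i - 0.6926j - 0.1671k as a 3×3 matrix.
[[-0.0152, 0.672, -0.7404], [0.2605, 0.7176, 0.646], [0.9654, -0.183, -0.186]]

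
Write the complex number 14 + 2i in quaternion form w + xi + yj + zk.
14 + 2i + 0j + 0k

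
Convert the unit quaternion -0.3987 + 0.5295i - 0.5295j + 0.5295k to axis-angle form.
axis = (√3/3, -√3/3, √3/3), θ = 227°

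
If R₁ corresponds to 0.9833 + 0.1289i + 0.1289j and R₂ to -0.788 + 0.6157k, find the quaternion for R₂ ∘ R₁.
-0.7748 - 0.1809i - 0.0222j + 0.6054k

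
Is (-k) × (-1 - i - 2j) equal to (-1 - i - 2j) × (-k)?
No: pq = -2i + j + k ≠ 2i - j + k = qp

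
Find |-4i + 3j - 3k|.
√34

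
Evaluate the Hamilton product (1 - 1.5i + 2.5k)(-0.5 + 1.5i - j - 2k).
6.75 + 4.75i - 0.25j - 1.75k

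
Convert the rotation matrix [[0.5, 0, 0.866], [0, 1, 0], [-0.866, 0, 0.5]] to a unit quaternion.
0.866 + 0.5j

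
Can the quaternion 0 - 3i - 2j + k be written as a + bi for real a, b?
No. The quaternion -3i - 2j + k has j-coefficient y = -2 and k-coefficient z = 1, not both zero, so it does not lie in the complex subalgebra spanned by 1 and i.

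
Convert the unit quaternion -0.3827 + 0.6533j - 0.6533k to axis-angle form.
axis = (0, √2/2, -√2/2), θ = 5π/4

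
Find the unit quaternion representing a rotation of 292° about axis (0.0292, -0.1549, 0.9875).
-0.829 + 0.0163i - 0.0866j + 0.5522k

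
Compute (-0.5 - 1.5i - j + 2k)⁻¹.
-0.0667 + 0.2i + 0.1333j - 0.2667k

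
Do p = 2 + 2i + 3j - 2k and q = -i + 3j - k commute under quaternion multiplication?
No: pq = -9 + i + 10j + 7k ≠ -9 - 5i + 2j - 11k = qp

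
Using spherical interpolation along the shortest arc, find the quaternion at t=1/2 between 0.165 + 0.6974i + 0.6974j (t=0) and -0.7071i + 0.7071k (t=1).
0.0955 + 0.8128i + 0.4036j - 0.4092k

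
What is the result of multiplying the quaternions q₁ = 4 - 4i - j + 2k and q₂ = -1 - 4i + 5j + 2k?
-19 - 24i + 21j - 18k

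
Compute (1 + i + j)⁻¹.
0.3333 - 0.3333i - 0.3333j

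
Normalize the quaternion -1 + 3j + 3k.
-0.2294 + 0.6882j + 0.6882k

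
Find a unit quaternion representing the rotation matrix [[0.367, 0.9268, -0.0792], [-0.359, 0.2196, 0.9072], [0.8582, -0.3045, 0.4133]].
0.7071 - 0.4284i - 0.3314j - 0.4546k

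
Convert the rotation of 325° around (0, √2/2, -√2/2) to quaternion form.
-0.9537 + 0.2126j - 0.2126k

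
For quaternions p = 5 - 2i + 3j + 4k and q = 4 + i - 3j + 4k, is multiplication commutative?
No: pq = 15 + 21i + 9j + 39k ≠ 15 - 27i - 15j + 33k = qp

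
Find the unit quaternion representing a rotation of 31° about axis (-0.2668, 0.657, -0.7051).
0.9636 - 0.0713i + 0.1756j - 0.1884k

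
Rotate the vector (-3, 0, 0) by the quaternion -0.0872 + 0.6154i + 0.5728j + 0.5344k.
(0.682, -1.835, -2.273)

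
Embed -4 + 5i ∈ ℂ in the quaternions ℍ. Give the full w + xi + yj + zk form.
-4 + 5i + 0j + 0k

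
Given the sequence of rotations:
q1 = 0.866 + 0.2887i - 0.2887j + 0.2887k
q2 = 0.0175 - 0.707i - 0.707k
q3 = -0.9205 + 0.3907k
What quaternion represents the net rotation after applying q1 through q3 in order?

q2 · q1 = 0.4234 - 0.8113i - 0.0051j - 0.4031k
q3 · q2 · q1 = -0.2322 + 0.7488i - 0.3123j + 0.5365k
-0.2322 + 0.7488i - 0.3123j + 0.5365k


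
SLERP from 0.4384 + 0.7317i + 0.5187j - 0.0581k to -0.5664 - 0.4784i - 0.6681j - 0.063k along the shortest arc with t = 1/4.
0.4759 + 0.6754i + 0.5626j - 0.0279k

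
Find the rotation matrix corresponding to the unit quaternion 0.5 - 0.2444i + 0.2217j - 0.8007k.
[[-0.3805, 0.6923, 0.6131], [-0.9091, -0.4017, -0.1106], [0.1697, -0.5994, 0.7822]]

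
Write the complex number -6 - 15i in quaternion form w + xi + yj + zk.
-6 - 15i + 0j + 0k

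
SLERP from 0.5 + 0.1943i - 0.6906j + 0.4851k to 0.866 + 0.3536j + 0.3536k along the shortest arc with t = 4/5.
0.8891 + 0.0496i + 0.1346j + 0.4347k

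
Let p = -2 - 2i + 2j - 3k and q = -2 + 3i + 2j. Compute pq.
6 + 4i - 17j - 4k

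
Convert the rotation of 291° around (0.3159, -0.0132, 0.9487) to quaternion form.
-0.8241 + 0.1789i - 0.0075j + 0.5373k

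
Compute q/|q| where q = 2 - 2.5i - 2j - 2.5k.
0.4417 - 0.5522i - 0.4417j - 0.5522k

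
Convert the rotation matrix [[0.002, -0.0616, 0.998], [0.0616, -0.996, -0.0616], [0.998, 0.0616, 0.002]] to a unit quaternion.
0.0436 + 0.7064i + 0.7064k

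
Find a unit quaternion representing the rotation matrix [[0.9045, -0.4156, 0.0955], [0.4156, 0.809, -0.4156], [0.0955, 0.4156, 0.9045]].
0.9511 + 0.2185i + 0.2185k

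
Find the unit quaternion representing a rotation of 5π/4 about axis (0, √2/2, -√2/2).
-0.3827 + 0.6533j - 0.6533k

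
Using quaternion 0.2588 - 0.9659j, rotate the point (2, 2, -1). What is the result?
(-1.232, 2, 1.866)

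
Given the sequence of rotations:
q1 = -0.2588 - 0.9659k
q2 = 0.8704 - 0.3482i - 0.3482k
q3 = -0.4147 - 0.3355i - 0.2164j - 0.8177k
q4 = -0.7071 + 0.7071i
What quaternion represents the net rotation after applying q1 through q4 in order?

q2 · q1 = -0.5616 + 0.0901i - 0.3363j - 0.7506k
q3 · q2 · q1 = -0.4234 + 0.0385i - 0.0645j + 0.9028k
q4 · q3 · q2 · q1 = 0.2722 - 0.3266i - 0.5928j - 0.684k
0.2722 - 0.3266i - 0.5928j - 0.684k


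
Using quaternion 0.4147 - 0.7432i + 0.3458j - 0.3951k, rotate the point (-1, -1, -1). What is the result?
(-1.136, 0.915, 0.933)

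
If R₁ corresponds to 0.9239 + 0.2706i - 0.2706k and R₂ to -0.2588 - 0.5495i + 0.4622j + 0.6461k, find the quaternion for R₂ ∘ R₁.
0.0844 - 0.7028i + 0.4532j + 0.5419k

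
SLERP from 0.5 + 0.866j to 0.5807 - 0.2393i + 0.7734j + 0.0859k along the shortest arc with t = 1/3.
0.5317 - 0.0807i + 0.8426j + 0.029k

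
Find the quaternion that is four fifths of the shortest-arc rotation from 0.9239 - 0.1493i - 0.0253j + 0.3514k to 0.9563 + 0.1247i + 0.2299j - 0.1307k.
0.9801 + 0.0704i + 0.1829j - 0.0322k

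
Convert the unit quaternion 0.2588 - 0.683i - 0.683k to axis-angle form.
axis = (-√2/2, 0, -√2/2), θ = 5π/6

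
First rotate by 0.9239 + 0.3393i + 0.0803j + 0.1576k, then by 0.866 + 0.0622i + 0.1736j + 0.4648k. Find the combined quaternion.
0.6918 + 0.3413i + 0.3778j + 0.512k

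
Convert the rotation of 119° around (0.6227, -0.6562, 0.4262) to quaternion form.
0.5075 + 0.5365i - 0.5654j + 0.3672k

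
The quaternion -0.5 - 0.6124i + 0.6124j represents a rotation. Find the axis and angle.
axis = (-√2/2, √2/2, 0), θ = 4π/3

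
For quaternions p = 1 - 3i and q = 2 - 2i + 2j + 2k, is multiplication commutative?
No: pq = -4 - 8i + 8j - 4k ≠ -4 - 8i - 4j + 8k = qp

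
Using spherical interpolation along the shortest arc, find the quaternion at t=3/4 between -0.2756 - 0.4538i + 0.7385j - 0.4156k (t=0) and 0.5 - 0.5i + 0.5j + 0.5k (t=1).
0.3392 - 0.5829i + 0.678j + 0.2924k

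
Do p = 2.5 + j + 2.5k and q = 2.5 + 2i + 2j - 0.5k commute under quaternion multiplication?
No: pq = 5.5 - 0.5i + 12.5j + 3k ≠ 5.5 + 10.5i + 2.5j + 7k = qp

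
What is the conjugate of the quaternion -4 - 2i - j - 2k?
-4 + 2i + j + 2k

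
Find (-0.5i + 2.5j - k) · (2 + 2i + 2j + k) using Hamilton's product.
-3 + 3.5i + 3.5j - 8k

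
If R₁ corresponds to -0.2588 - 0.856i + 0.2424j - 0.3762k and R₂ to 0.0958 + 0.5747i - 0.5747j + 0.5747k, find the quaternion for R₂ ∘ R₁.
0.8227 - 0.1538i - 0.1038j - 0.5374k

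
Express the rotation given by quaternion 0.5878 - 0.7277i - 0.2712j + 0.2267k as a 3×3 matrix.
[[0.7501, 0.1282, -0.6488], [0.6612, -0.1619, 0.7325], [-0.0111, -0.9784, -0.2062]]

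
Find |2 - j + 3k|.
√14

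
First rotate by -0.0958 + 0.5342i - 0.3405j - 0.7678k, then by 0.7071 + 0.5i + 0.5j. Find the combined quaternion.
-0.1646 - 0.0541i + 0.0952j - 0.9803k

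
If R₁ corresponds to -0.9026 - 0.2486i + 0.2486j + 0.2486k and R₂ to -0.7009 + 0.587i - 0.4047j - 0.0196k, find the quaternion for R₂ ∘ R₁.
0.884 - 0.4513i + 0.05j - 0.1112k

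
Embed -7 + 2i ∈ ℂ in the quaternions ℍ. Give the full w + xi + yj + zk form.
-7 + 2i + 0j + 0k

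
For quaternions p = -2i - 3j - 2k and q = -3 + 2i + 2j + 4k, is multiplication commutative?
No: pq = 18 - 2i + 13j + 8k ≠ 18 + 14i + 5j + 4k = qp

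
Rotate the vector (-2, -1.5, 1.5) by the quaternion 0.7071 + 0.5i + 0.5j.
(-0.689, -2.811, 0.354)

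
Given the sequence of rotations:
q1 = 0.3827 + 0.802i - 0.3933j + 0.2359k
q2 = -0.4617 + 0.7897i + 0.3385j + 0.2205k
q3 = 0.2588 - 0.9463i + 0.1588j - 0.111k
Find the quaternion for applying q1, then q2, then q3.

q2 · q1 = -0.7289 + 0.0985i + 0.3017j - 0.6066k
q3 · q2 · q1 = -0.2107 + 0.6524i - 0.6226j - 0.3772k
-0.2107 + 0.6524i - 0.6226j - 0.3772k


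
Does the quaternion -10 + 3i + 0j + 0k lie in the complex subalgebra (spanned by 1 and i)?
Yes. The quaternion -10 + 3i has j- and k-coefficients y = z = 0, so it lies in the complex subalgebra spanned by 1 and i.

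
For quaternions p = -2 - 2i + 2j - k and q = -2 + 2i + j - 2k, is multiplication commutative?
No: pq = 4 - 3i - 12j ≠ 4 + 3i + 12k = qp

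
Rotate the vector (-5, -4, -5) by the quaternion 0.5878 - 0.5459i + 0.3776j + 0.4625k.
(2.694, -5.517, 5.32)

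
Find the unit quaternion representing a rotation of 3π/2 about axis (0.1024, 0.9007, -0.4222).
-0.7071 + 0.0724i + 0.6369j - 0.2985k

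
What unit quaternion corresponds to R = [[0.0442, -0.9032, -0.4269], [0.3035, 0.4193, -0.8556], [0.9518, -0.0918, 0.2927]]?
0.6626 + 0.2882i - 0.5202j + 0.4553k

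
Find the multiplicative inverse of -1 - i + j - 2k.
-0.1429 + 0.1429i - 0.1429j + 0.2857k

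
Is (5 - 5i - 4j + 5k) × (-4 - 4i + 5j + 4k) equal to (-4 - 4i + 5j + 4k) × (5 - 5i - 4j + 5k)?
No: pq = -40 - 41i + 41j - 41k ≠ -40 + 41i + 41j + 41k = qp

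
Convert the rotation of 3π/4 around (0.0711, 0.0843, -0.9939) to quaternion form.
0.3827 + 0.0657i + 0.0779j - 0.9182k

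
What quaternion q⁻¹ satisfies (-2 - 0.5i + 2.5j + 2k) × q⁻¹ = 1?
-0.1379 + 0.0345i - 0.1724j - 0.1379k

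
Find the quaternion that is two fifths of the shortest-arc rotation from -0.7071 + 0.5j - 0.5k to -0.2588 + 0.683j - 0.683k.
-0.5446 + 0.593j - 0.593k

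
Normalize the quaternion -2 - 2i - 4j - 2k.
-0.378 - 0.378i - 0.7559j - 0.378k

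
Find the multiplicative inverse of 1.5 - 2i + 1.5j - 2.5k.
0.1017 + 0.1356i - 0.1017j + 0.1695k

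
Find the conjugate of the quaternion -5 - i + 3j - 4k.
-5 + i - 3j + 4k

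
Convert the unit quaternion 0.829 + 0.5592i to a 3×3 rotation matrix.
[[1, 0, 0], [0, 0.3746, -0.9272], [0, 0.9272, 0.3746]]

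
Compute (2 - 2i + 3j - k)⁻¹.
0.1111 + 0.1111i - 0.1667j + 0.0556k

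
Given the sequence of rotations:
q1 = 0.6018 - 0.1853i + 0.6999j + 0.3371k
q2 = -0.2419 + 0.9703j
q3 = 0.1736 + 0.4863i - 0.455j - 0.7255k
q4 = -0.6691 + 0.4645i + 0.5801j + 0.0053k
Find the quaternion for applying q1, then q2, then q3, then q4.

q2 · q1 = -0.8247 + 0.3719i + 0.4146j + 0.0983k
q3 · q2 · q1 = -0.0641 - 0.0804i + 0.1296j + 0.9862k
q4 · q3 · q2 · q1 = -0.0002 + 0.5954i - 0.5824j - 0.5534k
-0.0002 + 0.5954i - 0.5824j - 0.5534k


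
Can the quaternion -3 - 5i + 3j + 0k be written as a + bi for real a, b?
No. The quaternion -3 - 5i + 3j has j-coefficient y = 3 and k-coefficient z = 0, not both zero, so it does not lie in the complex subalgebra spanned by 1 and i.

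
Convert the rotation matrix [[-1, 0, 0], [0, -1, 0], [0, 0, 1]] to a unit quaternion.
k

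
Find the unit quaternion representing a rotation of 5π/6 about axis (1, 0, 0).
0.2588 + 0.9659i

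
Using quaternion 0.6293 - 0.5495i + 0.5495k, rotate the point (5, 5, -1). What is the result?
(-0.874, 1.727, -6.874)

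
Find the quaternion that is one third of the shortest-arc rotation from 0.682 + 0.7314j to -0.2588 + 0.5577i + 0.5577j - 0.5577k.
0.4307 + 0.2472i + 0.8321j - 0.2472k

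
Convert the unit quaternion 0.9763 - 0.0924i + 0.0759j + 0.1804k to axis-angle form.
axis = (-0.4269, 0.3507, 0.8335), θ = 25°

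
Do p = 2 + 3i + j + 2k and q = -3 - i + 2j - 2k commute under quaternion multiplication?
No: pq = -1 - 17i + 5j - 3k ≠ -1 - 5i - 3j - 17k = qp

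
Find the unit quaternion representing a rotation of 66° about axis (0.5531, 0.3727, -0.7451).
0.8387 + 0.3012i + 0.203j - 0.4058k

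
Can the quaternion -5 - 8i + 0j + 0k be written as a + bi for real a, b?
Yes. The quaternion -5 - 8i has j- and k-coefficients y = z = 0, so it lies in the complex subalgebra spanned by 1 and i.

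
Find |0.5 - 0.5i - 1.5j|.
1.658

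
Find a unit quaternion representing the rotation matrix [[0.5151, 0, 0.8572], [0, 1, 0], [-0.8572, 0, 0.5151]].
0.8704 + 0.4924j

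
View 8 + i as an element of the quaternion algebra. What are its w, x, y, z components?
8 + i + 0j + 0k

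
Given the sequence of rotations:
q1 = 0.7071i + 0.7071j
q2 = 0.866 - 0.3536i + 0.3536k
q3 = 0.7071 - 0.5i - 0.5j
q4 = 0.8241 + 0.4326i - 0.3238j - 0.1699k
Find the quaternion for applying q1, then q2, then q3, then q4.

q2 · q1 = 0.25 + 0.3623i + 0.8624j - 0.25k
q3 · q2 · q1 = 0.7891 + 0.2562i + 0.3598j - 0.4268k
q4 · q3 · q2 · q1 = 0.5835 + 0.7518i + 0.1821j - 0.2472k
0.5835 + 0.7518i + 0.1821j - 0.2472k


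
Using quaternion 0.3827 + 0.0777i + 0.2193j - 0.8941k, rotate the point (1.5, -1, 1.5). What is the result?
(-1.718, -1.042, 1.21)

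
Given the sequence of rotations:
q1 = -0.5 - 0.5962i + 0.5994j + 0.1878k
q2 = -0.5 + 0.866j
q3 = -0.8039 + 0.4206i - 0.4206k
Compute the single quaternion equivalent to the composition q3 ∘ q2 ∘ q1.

q2 · q1 = -0.2691 + 0.4607i - 0.7327j + 0.4224k
q3 · q2 · q1 = 0.2002 - 0.7917i + 0.2176j - 0.5346k
0.2002 - 0.7917i + 0.2176j - 0.5346k


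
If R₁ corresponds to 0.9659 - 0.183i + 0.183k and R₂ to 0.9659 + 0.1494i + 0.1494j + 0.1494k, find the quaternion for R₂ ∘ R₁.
0.933 - 0.0051i + 0.0896j + 0.3484k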